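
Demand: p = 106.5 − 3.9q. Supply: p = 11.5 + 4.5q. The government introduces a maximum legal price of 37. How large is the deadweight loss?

Competitive equilibrium: 106.5 − 3.9q = 11.5 + 4.5q → q* = 11.30952, p* = 62.39286.
At the ceiling p = 37, quantity supplied = (37 − 11.5)/4.5 = 5.66667.
Willingness to pay at q' = 5.66667: 106.5 − 3.9·5.66667 = 84.39999.
Δq = 11.30952 − 5.66667 = 5.64285; wedge = 84.39999 − 37 = 47.39999.
Welfare loss = ½ × 5.64285 × 47.39999 = 133.74.

133.74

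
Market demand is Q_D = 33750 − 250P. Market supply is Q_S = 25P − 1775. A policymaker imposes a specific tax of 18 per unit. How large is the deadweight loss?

3681.82

In inverse form: demand P = 135 − 0.004Q, supply P = 71 + 0.04Q.
Competitive equilibrium: 135 − 0.004Q = 71 + 0.04Q → Q* = 1454.5455, P* = 129.1818.
With the tax, the buyer price exceeds the seller price by 18: (135 − 0.004Q) − (71 + 0.04Q) = 18 → Q' = 1045.4545.
ΔQ = 1454.5455 − 1045.4545 = 409.091; the wedge equals the tax, 18.
Welfare loss = ½ × 409.091 × 18 = 3681.82.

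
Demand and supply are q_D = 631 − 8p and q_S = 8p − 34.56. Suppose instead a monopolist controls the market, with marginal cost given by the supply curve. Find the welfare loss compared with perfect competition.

In inverse form: demand p = 78.875 − 0.125q, supply p = 4.32 + 0.125q.
Competitive equilibrium: 78.875 − 0.125q = 4.32 + 0.125q → q* = 298.22, p* = 41.5975.
Marginal revenue: MR = 78.875 − 0.25q. Set MR = MC: 78.875 − 0.25q = 4.32 + 0.125q → q_m = 198.8133.
Price p_m = 78.875 − 0.125·198.8133 = 54.0233; MC(q_m) = 4.32 + 0.125·198.8133 = 29.1717.
Competitive q* = 298.22, so Δq = 99.4067; wedge = 54.0233 − 29.1717 = 24.8516.
Welfare loss = ½ × 99.4067 × 24.8516 = 1235.21.

1235.21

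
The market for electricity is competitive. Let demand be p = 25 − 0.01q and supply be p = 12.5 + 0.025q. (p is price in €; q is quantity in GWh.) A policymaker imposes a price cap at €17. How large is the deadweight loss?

Competitive equilibrium: 25 − 0.01q = 12.5 + 0.025q → q* = 357.1429, p* = 21.4286.
At the ceiling p = 17, quantity supplied = (17 − 12.5)/0.025 = 180.
Willingness to pay at q' = 180: 25 − 0.01·180 = 23.2.
Δq = 357.1429 − 180 = 177.1429; wedge = 23.2 − 17 = 6.2.
Deadweight loss = ½ × 177.1429 × 6.2 = €549.14.

€549.14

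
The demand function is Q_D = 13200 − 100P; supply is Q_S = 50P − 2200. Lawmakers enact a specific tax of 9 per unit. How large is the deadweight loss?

1350

In inverse form: demand P = 132 − 0.01Q, supply P = 44 + 0.02Q.
Competitive equilibrium: 132 − 0.01Q = 44 + 0.02Q → Q* = 2933.3333, P* = 102.6667.
With the tax, the buyer price exceeds the seller price by 9: (132 − 0.01Q) − (44 + 0.02Q) = 9 → Q' = 2633.3333.
ΔQ = 2933.3333 − 2633.3333 = 300; the wedge equals the tax, 9.
Deadweight loss = ½ × 300 × 9 = 1350.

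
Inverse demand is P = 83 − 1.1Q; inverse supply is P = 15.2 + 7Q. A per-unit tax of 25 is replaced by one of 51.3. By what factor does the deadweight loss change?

4.211

Competitive equilibrium: 83 − 1.1Q = 15.2 + 7Q → Q* = 8.3704, P* = 73.7926.
For a per-unit tax t: ΔQ = t/8.1, so DWL = ½·t·(t/8.1) = t²/16.2.
At t = 25: DWL = 38.580. At t = 51.3: DWL = 162.45.
Ratio = (51.3/25)² = 4.211.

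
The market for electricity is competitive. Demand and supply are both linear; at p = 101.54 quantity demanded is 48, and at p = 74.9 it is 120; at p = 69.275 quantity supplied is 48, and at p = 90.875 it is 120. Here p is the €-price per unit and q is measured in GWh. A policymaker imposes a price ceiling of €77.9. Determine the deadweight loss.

Demand slope = (74.9 − 101.54)/(120 − 48) = −0.37, so p = 119.3 − 0.37q.
Supply slope = (90.875 − 69.275)/(120 − 48) = 0.3, so p = 54.875 + 0.3q.
Competitive equilibrium: 119.3 − 0.37q = 54.875 + 0.3q → q* = 96.1567, p* = 83.722.
At the ceiling p = 77.9, quantity supplied = (77.9 − 54.875)/0.3 = 76.75.
Willingness to pay at q' = 76.75: 119.3 − 0.37·76.75 = 90.9025.
Δq = 96.1567 − 76.75 = 19.4067; wedge = 90.9025 − 77.9 = 13.0025.
The triangle = ½ × 19.4067 × 13.0025 = €126.17.

€126.17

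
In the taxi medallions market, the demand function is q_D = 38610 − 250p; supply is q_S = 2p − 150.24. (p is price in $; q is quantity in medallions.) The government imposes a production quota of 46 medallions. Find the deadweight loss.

In inverse form: demand p = 154.44 − 0.004q, supply p = 75.12 + 0.5q.
Competitive equilibrium: 154.44 − 0.004q = 75.12 + 0.5q → q* = 157.381, p* = 153.8105.
At q = 46: demand price = 154.44 − 0.004·46 = 154.256; supply price = 75.12 + 0.5·46 = 98.12.
Δq = 157.381 − 46 = 111.381; wedge = 154.256 − 98.12 = 56.136.
Welfare loss = ½ × 111.381 × 56.136 = $3126.24.

$3126.24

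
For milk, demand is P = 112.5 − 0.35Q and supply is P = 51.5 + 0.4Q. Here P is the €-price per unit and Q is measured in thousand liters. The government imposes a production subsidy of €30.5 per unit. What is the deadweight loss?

Competitive equilibrium: 112.5 − 0.35Q = 51.5 + 0.4Q → Q* = 81.3333, P* = 84.0333.
The subsidy lowers effective supply by 30.5: P = 21 + 0.4Q.
New quantity: 112.5 − 0.35Q = 21 + 0.4Q → Q' = 122.
Overproduction ΔQ = 122 − 81.3333 = 40.6667; wedge = subsidy = 30.5.
Deadweight loss = ½ × 40.6667 × 30.5 = €620.17 thousand.

€620.17 thousand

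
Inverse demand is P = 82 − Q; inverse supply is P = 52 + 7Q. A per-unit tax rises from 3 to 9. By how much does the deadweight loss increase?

Competitive equilibrium: 82 − Q = 52 + 7Q → Q* = 3.75, P* = 78.25.
For a per-unit tax t: ΔQ = t/8, so DWL = ½·t·(t/8) = t²/16.
At t = 3: DWL = 0.563. At t = 9: DWL = 5.063.
Increase = 5.063 − 0.563 = 4.50.

4.50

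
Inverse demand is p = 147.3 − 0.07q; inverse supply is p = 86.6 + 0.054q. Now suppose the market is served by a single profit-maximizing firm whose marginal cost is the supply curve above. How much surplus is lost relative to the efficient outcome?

Competitive equilibrium: 147.3 − 0.07q = 86.6 + 0.054q → q* = 489.51613, p* = 113.03387.
Marginal revenue: MR = 147.3 − 0.14q. Set MR = MC: 147.3 − 0.14q = 86.6 + 0.054q → q_m = 312.8866.
Price p_m = 147.3 − 0.07·312.8866 = 125.39794; MC(q_m) = 86.6 + 0.054·312.8866 = 103.49588.
Competitive q* = 489.51613, so Δq = 176.62953; wedge = 125.39794 − 103.49588 = 21.90206.
Deadweight loss = ½ × 176.62953 × 21.90206 = 1934.28.

1934.28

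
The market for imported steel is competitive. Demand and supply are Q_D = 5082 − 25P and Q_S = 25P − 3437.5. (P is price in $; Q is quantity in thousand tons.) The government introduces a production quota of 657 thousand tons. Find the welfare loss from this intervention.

In inverse form: demand P = 203.28 − 0.04Q, supply P = 137.5 + 0.04Q.
Competitive equilibrium: 203.28 − 0.04Q = 137.5 + 0.04Q → Q* = 822.25, P* = 170.39.
At Q = 657: demand price = 203.28 − 0.04·657 = 177; supply price = 137.5 + 0.04·657 = 163.78.
ΔQ = 822.25 − 657 = 165.25; wedge = 177 − 163.78 = 13.22.
The triangle = ½ × 165.25 × 13.22 = $1092.30 thousand.

$1092.30 thousand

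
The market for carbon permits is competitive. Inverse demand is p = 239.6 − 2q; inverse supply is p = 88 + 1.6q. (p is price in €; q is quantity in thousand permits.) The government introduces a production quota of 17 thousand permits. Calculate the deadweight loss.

Competitive equilibrium: 239.6 − 2q = 88 + 1.6q → q* = 42.1111, p* = 155.3778.
At q = 17: demand price = 239.6 − 2·17 = 205.6; supply price = 88 + 1.6·17 = 115.2.
Δq = 42.1111 − 17 = 25.1111; wedge = 205.6 − 115.2 = 90.4.
Welfare loss = ½ × 25.1111 × 90.4 = €1135.02 thousand.

€1135.02 thousand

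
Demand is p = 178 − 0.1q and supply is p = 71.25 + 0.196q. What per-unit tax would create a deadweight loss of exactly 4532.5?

51.8

Competitive equilibrium: 178 − 0.1q = 71.25 + 0.196q → q* = 360.6419, p* = 141.9358.
A tax t gives Δq = t/0.296 and wedge t, so DWL = t²/0.592.
t²/0.592 = 4532.5 → t² = 2683.24 → t = 51.8.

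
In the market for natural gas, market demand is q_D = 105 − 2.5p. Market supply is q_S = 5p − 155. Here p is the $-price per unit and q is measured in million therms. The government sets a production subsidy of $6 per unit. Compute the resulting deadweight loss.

In inverse form: demand p = 42 − 0.4q, supply p = 31 + 0.2q.
Competitive equilibrium: 42 − 0.4q = 31 + 0.2q → q* = 18.3333, p* = 34.6667.
The subsidy lowers effective supply by 6: p = 25 + 0.2q.
New quantity: 42 − 0.4q = 25 + 0.2q → q' = 28.3333.
Overproduction Δq = 28.3333 − 18.3333 = 10; wedge = subsidy = 6.
Deadweight loss = ½ × 10 × 6 = $30 million.

$30 million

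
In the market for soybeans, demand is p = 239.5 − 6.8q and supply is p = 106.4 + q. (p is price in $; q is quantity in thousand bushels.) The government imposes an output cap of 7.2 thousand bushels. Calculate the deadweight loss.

Competitive equilibrium: 239.5 − 6.8q = 106.4 + q → q* = 17.0641, p* = 123.4641.
At q = 7.2: demand price = 239.5 − 6.8·7.2 = 190.54; supply price = 106.4 + 1·7.2 = 113.6.
Δq = 17.0641 − 7.2 = 9.8641; wedge = 190.54 − 113.6 = 76.94.
Welfare loss = ½ × 9.8641 × 76.94 = $379.47 thousand.

$379.47 thousand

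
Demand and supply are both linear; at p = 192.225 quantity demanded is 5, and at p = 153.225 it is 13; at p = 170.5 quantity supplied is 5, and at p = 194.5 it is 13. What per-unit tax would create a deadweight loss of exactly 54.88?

Demand slope = (153.225 − 192.225)/(13 − 5) = −4.875, so p = 216.6 − 4.875q.
Supply slope = (194.5 − 170.5)/(13 − 5) = 3, so p = 155.5 + 3q.
Competitive equilibrium: 216.6 − 4.875q = 155.5 + 3q → q* = 7.7587, p* = 178.7762.
A tax t gives Δq = t/7.875 and wedge t, so DWL = t²/15.75.
t²/15.75 = 54.88 → t² = 864.36 → t = 29.4.

29.4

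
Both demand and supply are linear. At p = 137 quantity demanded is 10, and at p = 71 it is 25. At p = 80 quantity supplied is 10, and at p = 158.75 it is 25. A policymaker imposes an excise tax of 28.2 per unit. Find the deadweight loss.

41.20

Demand slope = (71 − 137)/(25 − 10) = −4.4, so p = 181 − 4.4q.
Supply slope = (158.75 − 80)/(25 − 10) = 5.25, so p = 27.5 + 5.25q.
Competitive equilibrium: 181 − 4.4q = 27.5 + 5.25q → q* = 15.9067, p* = 111.0104.
With the tax, the buyer price exceeds the seller price by 28.2: (181 − 4.4q) − (27.5 + 5.25q) = 28.2 → q' = 12.9845.
Δq = 15.9067 − 12.9845 = 2.9222; the wedge equals the tax, 28.2.
The triangle = ½ × 2.9222 × 28.2 = 41.20.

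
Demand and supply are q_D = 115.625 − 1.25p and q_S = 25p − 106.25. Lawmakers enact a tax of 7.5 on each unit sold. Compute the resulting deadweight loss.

In inverse form: demand p = 92.5 − 0.8q, supply p = 4.25 + 0.04q.
Competitive equilibrium: 92.5 − 0.8q = 4.25 + 0.04q → q* = 105.0595, p* = 8.4524.
With the tax, the buyer price exceeds the seller price by 7.5: (92.5 − 0.8q) − (4.25 + 0.04q) = 7.5 → q' = 96.131.
Δq = 105.0595 − 96.131 = 8.9285; the wedge equals the tax, 7.5.
Welfare loss = ½ × 8.9285 × 7.5 = 33.48.

33.48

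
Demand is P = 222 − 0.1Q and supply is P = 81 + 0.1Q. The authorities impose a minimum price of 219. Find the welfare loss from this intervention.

45562.50

Competitive equilibrium: 222 − 0.1Q = 81 + 0.1Q → Q* = 705, P* = 151.5.
At the floor P = 219, quantity demanded = (222 − 219)/0.1 = 30.
Sellers' marginal cost at Q' = 30: 81 + 0.1·30 = 84.
ΔQ = 705 − 30 = 675; wedge = 219 − 84 = 135.
DWL = ½ × 675 × 135 = 45562.50.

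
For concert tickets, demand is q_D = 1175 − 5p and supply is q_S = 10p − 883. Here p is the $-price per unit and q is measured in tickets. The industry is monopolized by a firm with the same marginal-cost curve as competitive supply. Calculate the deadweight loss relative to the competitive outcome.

$5738.904

In inverse form: demand p = 235 − 0.2q, supply p = 88.3 + 0.1q.
Competitive equilibrium: 235 − 0.2q = 88.3 + 0.1q → q* = 489, p* = 137.2.
Marginal revenue: MR = 235 − 0.4q. Set MR = MC: 235 − 0.4q = 88.3 + 0.1q → q_m = 293.4.
Price p_m = 235 − 0.2·293.4 = 176.32; MC(q_m) = 88.3 + 0.1·293.4 = 117.64.
Competitive q* = 489, so Δq = 195.6; wedge = 176.32 − 117.64 = 58.68.
DWL = ½ × 195.6 × 58.68 = $5738.904.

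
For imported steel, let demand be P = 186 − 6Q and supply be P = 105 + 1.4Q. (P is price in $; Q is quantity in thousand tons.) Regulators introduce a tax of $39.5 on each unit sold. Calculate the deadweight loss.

$105.42 thousand

Competitive equilibrium: 186 − 6Q = 105 + 1.4Q → Q* = 10.9459, P* = 120.3243.
With the tax, the buyer price exceeds the seller price by 39.5: (186 − 6Q) − (105 + 1.4Q) = 39.5 → Q' = 5.6081.
ΔQ = 10.9459 − 5.6081 = 5.3378; the wedge equals the tax, 39.5.
Welfare loss = ½ × 5.3378 × 39.5 = $105.42 thousand.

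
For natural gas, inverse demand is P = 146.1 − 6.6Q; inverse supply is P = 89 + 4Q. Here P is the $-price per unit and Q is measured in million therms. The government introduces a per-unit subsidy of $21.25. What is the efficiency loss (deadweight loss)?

$21.30 million

Competitive equilibrium: 146.1 − 6.6Q = 89 + 4Q → Q* = 5.3868, P* = 110.5472.
The subsidy lowers effective supply by 21.25: P = 67.75 + 4Q.
New quantity: 146.1 − 6.6Q = 67.75 + 4Q → Q' = 7.3915.
Overproduction ΔQ = 7.3915 − 5.3868 = 2.0047; wedge = subsidy = 21.25.
Deadweight loss = ½ × 2.0047 × 21.25 = $21.30 million.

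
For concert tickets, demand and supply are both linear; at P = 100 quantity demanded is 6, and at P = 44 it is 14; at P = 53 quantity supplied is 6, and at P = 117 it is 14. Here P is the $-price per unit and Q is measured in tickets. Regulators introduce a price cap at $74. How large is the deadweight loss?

Demand slope = (44 − 100)/(14 − 6) = −7, so P = 142 − 7Q.
Supply slope = (117 − 53)/(14 − 6) = 8, so P = 5 + 8Q.
Competitive equilibrium: 142 − 7Q = 5 + 8Q → Q* = 9.1333, P* = 78.0667.
At the ceiling P = 74, quantity supplied = (74 − 5)/8 = 8.625.
Willingness to pay at Q' = 8.625: 142 − 7·8.625 = 81.625.
ΔQ = 9.1333 − 8.625 = 0.5083; wedge = 81.625 − 74 = 7.625.
Welfare loss = ½ × 0.5083 × 7.625 = $1.94.

$1.94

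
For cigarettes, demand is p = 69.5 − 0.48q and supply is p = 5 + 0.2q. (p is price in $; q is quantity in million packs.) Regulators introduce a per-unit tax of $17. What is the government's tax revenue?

Competitive equilibrium: 69.5 − 0.48q = 5 + 0.2q → q* = 94.8529, p* = 23.9706.
With the tax, the buyer price exceeds the seller price by 17: (69.5 − 0.48q) − (5 + 0.2q) = 17 → q' = 69.8529.
Tax revenue = 17 × 69.8529 = $1187.50 million.

$1187.50 million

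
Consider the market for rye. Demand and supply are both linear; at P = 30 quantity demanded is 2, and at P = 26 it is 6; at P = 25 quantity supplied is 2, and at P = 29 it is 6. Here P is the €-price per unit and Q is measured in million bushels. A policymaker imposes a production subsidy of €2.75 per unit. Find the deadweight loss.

Demand slope = (26 − 30)/(6 − 2) = −1, so P = 32 − Q.
Supply slope = (29 − 25)/(6 − 2) = 1, so P = 23 + Q.
Competitive equilibrium: 32 − Q = 23 + Q → Q* = 4.5, P* = 27.5.
The subsidy lowers effective supply by 2.75: P = 20.25 + Q.
New quantity: 32 − Q = 20.25 + Q → Q' = 5.875.
Overproduction ΔQ = 5.875 − 4.5 = 1.375; wedge = subsidy = 2.75.
Welfare loss = ½ × 1.375 × 2.75 = €1.89 million.

€1.89 million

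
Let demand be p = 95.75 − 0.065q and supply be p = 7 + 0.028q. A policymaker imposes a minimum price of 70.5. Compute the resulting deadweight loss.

Competitive equilibrium: 95.75 − 0.065q = 7 + 0.028q → q* = 954.30108, p* = 33.72043.
At the floor p = 70.5, quantity demanded = (95.75 − 70.5)/0.065 = 388.46154.
Sellers' marginal cost at q' = 388.46154: 7 + 0.028·388.46154 = 17.87692.
Δq = 954.30108 − 388.46154 = 565.83954; wedge = 70.5 − 17.87692 = 52.62308.
DWL = ½ × 565.83954 × 52.62308 = 14888.11.

14888.11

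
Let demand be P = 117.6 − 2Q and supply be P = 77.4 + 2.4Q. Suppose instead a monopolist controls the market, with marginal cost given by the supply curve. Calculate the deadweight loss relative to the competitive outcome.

17.93

Competitive equilibrium: 117.6 − 2Q = 77.4 + 2.4Q → Q* = 9.1364, P* = 99.3273.
Marginal revenue: MR = 117.6 − 4Q. Set MR = MC: 117.6 − 4Q = 77.4 + 2.4Q → Q_m = 6.2813.
Price P_m = 117.6 − 2·6.2813 = 105.0374; MC(Q_m) = 77.4 + 2.4·6.2813 = 92.4751.
Competitive Q* = 9.1364, so ΔQ = 2.8551; wedge = 105.0374 − 92.4751 = 12.5623.
The triangle = ½ × 2.8551 × 12.5623 = 17.93.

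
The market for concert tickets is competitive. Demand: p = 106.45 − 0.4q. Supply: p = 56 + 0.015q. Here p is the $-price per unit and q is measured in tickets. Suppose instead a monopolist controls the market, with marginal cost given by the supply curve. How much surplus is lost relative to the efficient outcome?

Competitive equilibrium: 106.45 − 0.4q = 56 + 0.015q → q* = 121.5663, p* = 57.8235.
Marginal revenue: MR = 106.45 − 0.8q. Set MR = MC: 106.45 − 0.8q = 56 + 0.015q → q_m = 61.9018.
Price p_m = 106.45 − 0.4·61.9018 = 81.6893; MC(q_m) = 56 + 0.015·61.9018 = 56.9285.
Competitive q* = 121.5663, so Δq = 59.6645; wedge = 81.6893 − 56.9285 = 24.7608.
DWL = ½ × 59.6645 × 24.7608 = $738.67.

$738.67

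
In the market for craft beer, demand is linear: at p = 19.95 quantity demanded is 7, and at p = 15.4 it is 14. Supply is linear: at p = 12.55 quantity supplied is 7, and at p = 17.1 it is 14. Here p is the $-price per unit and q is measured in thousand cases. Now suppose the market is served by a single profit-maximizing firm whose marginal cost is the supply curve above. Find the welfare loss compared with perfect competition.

$11.63 thousand

Demand slope = (15.4 − 19.95)/(14 − 7) = −0.65, so p = 24.5 − 0.65q.
Supply slope = (17.1 − 12.55)/(14 − 7) = 0.65, so p = 8 + 0.65q.
Competitive equilibrium: 24.5 − 0.65q = 8 + 0.65q → q* = 12.6923, p* = 16.25.
Marginal revenue: MR = 24.5 − 1.3q. Set MR = MC: 24.5 − 1.3q = 8 + 0.65q → q_m = 8.4615.
Price p_m = 24.5 − 0.65·8.4615 = 19; MC(q_m) = 8 + 0.65·8.4615 = 13.5.
Competitive q* = 12.6923, so Δq = 4.2308; wedge = 19 − 13.5 = 5.5.
Welfare loss = ½ × 4.2308 × 5.5 = $11.63 thousand.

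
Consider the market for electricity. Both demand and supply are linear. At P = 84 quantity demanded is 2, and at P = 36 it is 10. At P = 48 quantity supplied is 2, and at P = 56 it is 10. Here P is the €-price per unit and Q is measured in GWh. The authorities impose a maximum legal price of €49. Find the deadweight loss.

Demand slope = (36 − 84)/(10 − 2) = −6, so P = 96 − 6Q.
Supply slope = (56 − 48)/(10 − 2) = 1, so P = 46 + Q.
Competitive equilibrium: 96 − 6Q = 46 + Q → Q* = 7.1429, P* = 53.1429.
At the ceiling P = 49, quantity supplied = (49 − 46)/1 = 3.
Willingness to pay at Q' = 3: 96 − 6·3 = 78.
ΔQ = 7.1429 − 3 = 4.1429; wedge = 78 − 49 = 29.
Welfare loss = ½ × 4.1429 × 29 = €60.07.

€60.07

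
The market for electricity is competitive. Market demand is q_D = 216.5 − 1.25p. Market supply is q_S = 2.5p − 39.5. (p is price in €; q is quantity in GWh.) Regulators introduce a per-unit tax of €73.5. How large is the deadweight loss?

In inverse form: demand p = 173.2 − 0.8q, supply p = 15.8 + 0.4q.
Competitive equilibrium: 173.2 − 0.8q = 15.8 + 0.4q → q* = 131.1667, p* = 68.2667.
With the tax, the buyer price exceeds the seller price by 73.5: (173.2 − 0.8q) − (15.8 + 0.4q) = 73.5 → q' = 69.9167.
Δq = 131.1667 − 69.9167 = 61.25; the wedge equals the tax, 73.5.
Deadweight loss = ½ × 61.25 × 73.5 = €2250.94.

€2250.94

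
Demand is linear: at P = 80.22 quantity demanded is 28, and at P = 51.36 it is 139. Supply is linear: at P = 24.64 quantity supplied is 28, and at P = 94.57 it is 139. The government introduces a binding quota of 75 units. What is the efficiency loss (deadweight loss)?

Demand slope = (51.36 − 80.22)/(139 − 28) = −0.26, so P = 87.5 − 0.26Q.
Supply slope = (94.57 − 24.64)/(139 − 28) = 0.63, so P = 7 + 0.63Q.
Competitive equilibrium: 87.5 − 0.26Q = 7 + 0.63Q → Q* = 90.4494, P* = 63.9831.
At Q = 75: demand price = 87.5 − 0.26·75 = 68; supply price = 7 + 0.63·75 = 54.25.
ΔQ = 90.4494 − 75 = 15.4494; wedge = 68 − 54.25 = 13.75.
Welfare loss = ½ × 15.4494 × 13.75 = 106.21.

106.21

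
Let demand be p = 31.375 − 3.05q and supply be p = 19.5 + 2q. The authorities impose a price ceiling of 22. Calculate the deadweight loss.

Competitive equilibrium: 31.375 − 3.05q = 19.5 + 2q → q* = 2.3515, p* = 24.203.
At the ceiling p = 22, quantity supplied = (22 − 19.5)/2 = 1.25.
Willingness to pay at q' = 1.25: 31.375 − 3.05·1.25 = 27.5625.
Δq = 2.3515 − 1.25 = 1.1015; wedge = 27.5625 − 22 = 5.5625.
The triangle = ½ × 1.1015 × 5.5625 = 3.06.

3.06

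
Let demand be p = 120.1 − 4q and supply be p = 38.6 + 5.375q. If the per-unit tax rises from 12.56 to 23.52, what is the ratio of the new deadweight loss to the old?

3.507

Competitive equilibrium: 120.1 − 4q = 38.6 + 5.375q → q* = 8.6933, p* = 85.3267.
For a per-unit tax t: Δq = t/9.375, so DWL = ½·t·(t/9.375) = t²/18.75.
At t = 12.56: DWL = 8.414. At t = 23.52: DWL = 29.503.
Ratio = (23.52/12.56)² = 3.507.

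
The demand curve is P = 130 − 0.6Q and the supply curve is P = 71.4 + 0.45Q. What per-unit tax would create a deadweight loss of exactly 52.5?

Competitive equilibrium: 130 − 0.6Q = 71.4 + 0.45Q → Q* = 55.8095, P* = 96.5143.
A tax t gives ΔQ = t/1.05 and wedge t, so DWL = t²/2.1.
t²/2.1 = 52.5 → t² = 110.25 → t = 10.5.

10.5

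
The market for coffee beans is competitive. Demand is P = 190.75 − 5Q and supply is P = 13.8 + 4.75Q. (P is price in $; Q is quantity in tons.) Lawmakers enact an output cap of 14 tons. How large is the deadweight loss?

Competitive equilibrium: 190.75 − 5Q = 13.8 + 4.75Q → Q* = 18.1487, P* = 100.0064.
At Q = 14: demand price = 190.75 − 5·14 = 120.75; supply price = 13.8 + 4.75·14 = 80.3.
ΔQ = 18.1487 − 14 = 4.1487; wedge = 120.75 − 80.3 = 40.45.
DWL = ½ × 4.1487 × 40.45 = $83.91.

$83.91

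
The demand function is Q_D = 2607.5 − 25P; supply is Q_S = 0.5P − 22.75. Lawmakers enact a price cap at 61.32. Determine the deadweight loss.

In inverse form: demand P = 104.3 − 0.04Q, supply P = 45.5 + 2Q.
Competitive equilibrium: 104.3 − 0.04Q = 45.5 + 2Q → Q* = 28.8235, P* = 103.1471.
At the ceiling P = 61.32, quantity supplied = (61.32 − 45.5)/2 = 7.91.
Willingness to pay at Q' = 7.91: 104.3 − 0.04·7.91 = 103.9836.
ΔQ = 28.8235 − 7.91 = 20.9135; wedge = 103.9836 − 61.32 = 42.6636.
DWL = ½ × 20.9135 × 42.6636 = 446.12.

446.12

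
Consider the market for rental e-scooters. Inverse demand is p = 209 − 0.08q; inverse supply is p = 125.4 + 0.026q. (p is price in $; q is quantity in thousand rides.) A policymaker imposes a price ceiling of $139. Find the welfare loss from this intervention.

Competitive equilibrium: 209 − 0.08q = 125.4 + 0.026q → q* = 788.6792, p* = 145.9057.
At the ceiling p = 139, quantity supplied = (139 − 125.4)/0.026 = 523.0769.
Willingness to pay at q' = 523.0769: 209 − 0.08·523.0769 = 167.1538.
Δq = 788.6792 − 523.0769 = 265.6023; wedge = 167.1538 − 139 = 28.1538.
The triangle = ½ × 265.6023 × 28.1538 = $3738.86 thousand.

$3738.86 thousand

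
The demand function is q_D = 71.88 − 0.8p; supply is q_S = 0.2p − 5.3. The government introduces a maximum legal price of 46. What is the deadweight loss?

In inverse form: demand p = 89.85 − 1.25q, supply p = 26.5 + 5q.
Competitive equilibrium: 89.85 − 1.25q = 26.5 + 5q → q* = 10.136, p* = 77.18.
At the ceiling p = 46, quantity supplied = (46 − 26.5)/5 = 3.9.
Willingness to pay at q' = 3.9: 89.85 − 1.25·3.9 = 84.975.
Δq = 10.136 − 3.9 = 6.236; wedge = 84.975 − 46 = 38.975.
Deadweight loss = ½ × 6.236 × 38.975 = 121.52.

121.52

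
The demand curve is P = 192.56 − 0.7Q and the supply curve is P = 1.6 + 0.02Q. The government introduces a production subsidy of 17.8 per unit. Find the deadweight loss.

220.03

Competitive equilibrium: 192.56 − 0.7Q = 1.6 + 0.02Q → Q* = 265.2222, P* = 6.9044.
The subsidy lowers effective supply by 17.8: P = 0.02Q − 16.2.
New quantity: 192.56 − 0.7Q = 0.02Q − 16.2 → Q' = 289.9444.
Overproduction ΔQ = 289.9444 − 265.2222 = 24.7222; wedge = subsidy = 17.8.
The triangle = ½ × 24.7222 × 17.8 = 220.03.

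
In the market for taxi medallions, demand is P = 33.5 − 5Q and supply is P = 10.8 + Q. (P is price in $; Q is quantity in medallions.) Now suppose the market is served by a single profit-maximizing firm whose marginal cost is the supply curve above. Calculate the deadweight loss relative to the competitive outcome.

Competitive equilibrium: 33.5 − 5Q = 10.8 + Q → Q* = 3.7833, P* = 14.5833.
Marginal revenue: MR = 33.5 − 10Q. Set MR = MC: 33.5 − 10Q = 10.8 + Q → Q_m = 2.0636.
Price P_m = 33.5 − 5·2.0636 = 23.182; MC(Q_m) = 10.8 + 1·2.0636 = 12.8636.
Competitive Q* = 3.7833, so ΔQ = 1.7197; wedge = 23.182 − 12.8636 = 10.3184.
The triangle = ½ × 1.7197 × 10.3184 = $8.87.

$8.87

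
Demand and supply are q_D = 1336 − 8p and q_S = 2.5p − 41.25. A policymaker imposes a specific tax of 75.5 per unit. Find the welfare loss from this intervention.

5428.81

In inverse form: demand p = 167 − 0.125q, supply p = 16.5 + 0.4q.
Competitive equilibrium: 167 − 0.125q = 16.5 + 0.4q → q* = 286.6667, p* = 131.1667.
With the tax, the buyer price exceeds the seller price by 75.5: (167 − 0.125q) − (16.5 + 0.4q) = 75.5 → q' = 142.8571.
Δq = 286.6667 − 142.8571 = 143.8096; the wedge equals the tax, 75.5.
DWL = ½ × 143.8096 × 75.5 = 5428.81.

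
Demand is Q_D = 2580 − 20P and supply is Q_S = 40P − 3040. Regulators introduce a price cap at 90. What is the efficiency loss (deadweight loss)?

In inverse form: demand P = 129 − 0.05Q, supply P = 76 + 0.025Q.
Competitive equilibrium: 129 − 0.05Q = 76 + 0.025Q → Q* = 706.6667, P* = 93.6667.
At the ceiling P = 90, quantity supplied = (90 − 76)/0.025 = 560.
Willingness to pay at Q' = 560: 129 − 0.05·560 = 101.
ΔQ = 706.6667 − 560 = 146.6667; wedge = 101 − 90 = 11.
The triangle = ½ × 146.6667 × 11 = 806.67.

806.67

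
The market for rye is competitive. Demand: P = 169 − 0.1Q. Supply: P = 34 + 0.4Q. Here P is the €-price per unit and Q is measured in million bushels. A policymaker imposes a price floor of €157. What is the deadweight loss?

€5625 million

Competitive equilibrium: 169 − 0.1Q = 34 + 0.4Q → Q* = 270, P* = 142.
At the floor P = 157, quantity demanded = (169 − 157)/0.1 = 120.
Sellers' marginal cost at Q' = 120: 34 + 0.4·120 = 82.
ΔQ = 270 − 120 = 150; wedge = 157 − 82 = 75.
Deadweight loss = ½ × 150 × 75 = €5625 million.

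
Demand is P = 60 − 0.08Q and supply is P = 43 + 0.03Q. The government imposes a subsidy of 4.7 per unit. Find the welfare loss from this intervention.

Competitive equilibrium: 60 − 0.08Q = 43 + 0.03Q → Q* = 154.5455, P* = 47.6364.
The subsidy lowers effective supply by 4.7: P = 38.3 + 0.03Q.
New quantity: 60 − 0.08Q = 38.3 + 0.03Q → Q' = 197.2727.
Overproduction ΔQ = 197.2727 − 154.5455 = 42.7272; wedge = subsidy = 4.7.
DWL = ½ × 42.7272 × 4.7 = 100.41.

100.41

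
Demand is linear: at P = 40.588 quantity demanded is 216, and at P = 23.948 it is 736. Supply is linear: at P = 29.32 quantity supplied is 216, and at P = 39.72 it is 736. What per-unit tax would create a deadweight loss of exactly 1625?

Demand slope = (23.948 − 40.588)/(736 − 216) = −0.032, so P = 47.5 − 0.032Q.
Supply slope = (39.72 − 29.32)/(736 − 216) = 0.02, so P = 25 + 0.02Q.
Competitive equilibrium: 47.5 − 0.032Q = 25 + 0.02Q → Q* = 432.6923, P* = 33.6538.
A tax t gives ΔQ = t/0.052 and wedge t, so DWL = t²/0.104.
t²/0.104 = 1625 → t² = 169 → t = 13.

13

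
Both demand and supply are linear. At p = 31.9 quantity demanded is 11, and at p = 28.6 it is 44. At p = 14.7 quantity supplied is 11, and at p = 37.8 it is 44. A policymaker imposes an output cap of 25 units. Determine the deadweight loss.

Demand slope = (28.6 − 31.9)/(44 − 11) = −0.1, so p = 33 − 0.1q.
Supply slope = (37.8 − 14.7)/(44 − 11) = 0.7, so p = 7 + 0.7q.
Competitive equilibrium: 33 − 0.1q = 7 + 0.7q → q* = 32.5, p* = 29.75.
At q = 25: demand price = 33 − 0.1·25 = 30.5; supply price = 7 + 0.7·25 = 24.5.
Δq = 32.5 − 25 = 7.5; wedge = 30.5 − 24.5 = 6.
Welfare loss = ½ × 7.5 × 6 = 22.50.

22.50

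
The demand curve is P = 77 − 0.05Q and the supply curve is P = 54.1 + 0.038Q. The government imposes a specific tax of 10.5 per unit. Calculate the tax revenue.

Competitive equilibrium: 77 − 0.05Q = 54.1 + 0.038Q → Q* = 260.2273, P* = 63.9886.
With the tax, the buyer price exceeds the seller price by 10.5: (77 − 0.05Q) − (54.1 + 0.038Q) = 10.5 → Q' = 140.9091.
Tax revenue = 10.5 × 140.9091 = 1479.55.

1479.55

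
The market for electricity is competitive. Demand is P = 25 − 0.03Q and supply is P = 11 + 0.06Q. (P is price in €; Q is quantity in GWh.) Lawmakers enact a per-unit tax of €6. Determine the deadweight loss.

€200

Competitive equilibrium: 25 − 0.03Q = 11 + 0.06Q → Q* = 155.5556, P* = 20.3333.
With the tax, the buyer price exceeds the seller price by 6: (25 − 0.03Q) − (11 + 0.06Q) = 6 → Q' = 88.8889.
ΔQ = 155.5556 − 88.8889 = 66.6667; the wedge equals the tax, 6.
DWL = ½ × 66.6667 × 6 = €200.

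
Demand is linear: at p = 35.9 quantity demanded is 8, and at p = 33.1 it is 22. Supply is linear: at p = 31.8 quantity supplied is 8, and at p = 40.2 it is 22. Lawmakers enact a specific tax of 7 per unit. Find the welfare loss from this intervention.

30.625

Demand slope = (33.1 − 35.9)/(22 − 8) = −0.2, so p = 37.5 − 0.2q.
Supply slope = (40.2 − 31.8)/(22 − 8) = 0.6, so p = 27 + 0.6q.
Competitive equilibrium: 37.5 − 0.2q = 27 + 0.6q → q* = 13.125, p* = 34.875.
With the tax, the buyer price exceeds the seller price by 7: (37.5 − 0.2q) − (27 + 0.6q) = 7 → q' = 4.375.
Δq = 13.125 − 4.375 = 8.75; the wedge equals the tax, 7.
Deadweight loss = ½ × 8.75 × 7 = 30.625.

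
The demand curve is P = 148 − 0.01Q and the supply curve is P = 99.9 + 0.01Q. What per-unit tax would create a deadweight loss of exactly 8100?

Competitive equilibrium: 148 − 0.01Q = 99.9 + 0.01Q → Q* = 2405, P* = 123.95.
A tax t gives ΔQ = t/0.02 and wedge t, so DWL = t²/0.04.
t²/0.04 = 8100 → t² = 324 → t = 18.

18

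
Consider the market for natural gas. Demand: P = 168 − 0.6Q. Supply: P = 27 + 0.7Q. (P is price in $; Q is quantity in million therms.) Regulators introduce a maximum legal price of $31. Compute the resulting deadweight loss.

$6862.05 million

Competitive equilibrium: 168 − 0.6Q = 27 + 0.7Q → Q* = 108.46154, P* = 102.92308.
At the ceiling P = 31, quantity supplied = (31 − 27)/0.7 = 5.71429.
Willingness to pay at Q' = 5.71429: 168 − 0.6·5.71429 = 164.57143.
ΔQ = 108.46154 − 5.71429 = 102.74725; wedge = 164.57143 − 31 = 133.57143.
DWL = ½ × 102.74725 × 133.57143 = $6862.05 million.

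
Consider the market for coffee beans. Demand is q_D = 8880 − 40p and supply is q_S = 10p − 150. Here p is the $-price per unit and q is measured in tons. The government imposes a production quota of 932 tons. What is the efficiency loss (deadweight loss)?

$32761

In inverse form: demand p = 222 − 0.025q, supply p = 15 + 0.1q.
Competitive equilibrium: 222 − 0.025q = 15 + 0.1q → q* = 1656, p* = 180.6.
At q = 932: demand price = 222 − 0.025·932 = 198.7; supply price = 15 + 0.1·932 = 108.2.
Δq = 1656 − 932 = 724; wedge = 198.7 − 108.2 = 90.5.
Welfare loss = ½ × 724 × 90.5 = $32761.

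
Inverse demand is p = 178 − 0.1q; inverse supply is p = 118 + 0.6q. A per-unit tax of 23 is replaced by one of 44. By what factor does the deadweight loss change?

Competitive equilibrium: 178 − 0.1q = 118 + 0.6q → q* = 85.7143, p* = 169.4286.
For a per-unit tax t: Δq = t/0.7, so DWL = ½·t·(t/0.7) = t²/1.4.
At t = 23: DWL = 377.857. At t = 44: DWL = 1382.857.
Ratio = (44/23)² = 3.660.

3.660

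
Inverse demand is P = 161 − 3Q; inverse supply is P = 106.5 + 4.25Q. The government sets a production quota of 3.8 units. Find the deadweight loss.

50.09

Competitive equilibrium: 161 − 3Q = 106.5 + 4.25Q → Q* = 7.5172, P* = 138.4483.
At Q = 3.8: demand price = 161 − 3·3.8 = 149.6; supply price = 106.5 + 4.25·3.8 = 122.65.
ΔQ = 7.5172 − 3.8 = 3.7172; wedge = 149.6 − 122.65 = 26.95.
Welfare loss = ½ × 3.7172 × 26.95 = 50.09.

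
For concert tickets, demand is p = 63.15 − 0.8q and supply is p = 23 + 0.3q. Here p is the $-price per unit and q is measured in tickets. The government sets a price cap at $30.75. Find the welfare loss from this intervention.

Competitive equilibrium: 63.15 − 0.8q = 23 + 0.3q → q* = 36.5, p* = 33.95.
At the ceiling p = 30.75, quantity supplied = (30.75 − 23)/0.3 = 25.8333.
Willingness to pay at q' = 25.8333: 63.15 − 0.8·25.8333 = 42.4834.
Δq = 36.5 − 25.8333 = 10.6667; wedge = 42.4834 − 30.75 = 11.7334.
Deadweight loss = ½ × 10.6667 × 11.7334 = $62.58.

$62.58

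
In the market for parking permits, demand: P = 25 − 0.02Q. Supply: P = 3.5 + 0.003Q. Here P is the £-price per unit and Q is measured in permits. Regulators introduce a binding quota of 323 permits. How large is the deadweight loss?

Competitive equilibrium: 25 − 0.02Q = 3.5 + 0.003Q → Q* = 934.7826, P* = 6.3043.
At Q = 323: demand price = 25 − 0.02·323 = 18.54; supply price = 3.5 + 0.003·323 = 4.469.
ΔQ = 934.7826 − 323 = 611.7826; wedge = 18.54 − 4.469 = 14.071.
The triangle = ½ × 611.7826 × 14.071 = £4304.20.

£4304.20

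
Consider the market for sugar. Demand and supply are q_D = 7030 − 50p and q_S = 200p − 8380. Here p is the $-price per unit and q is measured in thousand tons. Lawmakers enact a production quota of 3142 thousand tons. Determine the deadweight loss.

In inverse form: demand p = 140.6 − 0.02q, supply p = 41.9 + 0.005q.
Competitive equilibrium: 140.6 − 0.02q = 41.9 + 0.005q → q* = 3948, p* = 61.64.
At q = 3142: demand price = 140.6 − 0.02·3142 = 77.76; supply price = 41.9 + 0.005·3142 = 57.61.
Δq = 3948 − 3142 = 806; wedge = 77.76 − 57.61 = 20.15.
Welfare loss = ½ × 806 × 20.15 = $8120.45 thousand.

$8120.45 thousand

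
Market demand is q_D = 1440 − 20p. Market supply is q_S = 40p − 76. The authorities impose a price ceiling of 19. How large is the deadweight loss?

In inverse form: demand p = 72 − 0.05q, supply p = 1.9 + 0.025q.
Competitive equilibrium: 72 − 0.05q = 1.9 + 0.025q → q* = 934.6667, p* = 25.2667.
At the ceiling p = 19, quantity supplied = (19 − 1.9)/0.025 = 684.
Willingness to pay at q' = 684: 72 − 0.05·684 = 37.8.
Δq = 934.6667 − 684 = 250.6667; wedge = 37.8 − 19 = 18.8.
Deadweight loss = ½ × 250.6667 × 18.8 = 2356.27.

2356.27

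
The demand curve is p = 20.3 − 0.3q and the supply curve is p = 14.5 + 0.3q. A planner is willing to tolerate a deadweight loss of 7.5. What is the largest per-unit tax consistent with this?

3

Competitive equilibrium: 20.3 − 0.3q = 14.5 + 0.3q → q* = 9.6667, p* = 17.4.
A tax t gives Δq = t/0.6 and wedge t, so DWL = t²/1.2.
t²/1.2 = 7.5 → t² = 9 → t = 3.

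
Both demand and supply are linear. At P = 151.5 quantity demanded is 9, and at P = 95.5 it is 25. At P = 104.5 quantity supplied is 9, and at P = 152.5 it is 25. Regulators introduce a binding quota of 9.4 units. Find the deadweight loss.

Demand slope = (95.5 − 151.5)/(25 − 9) = −3.5, so P = 183 − 3.5Q.
Supply slope = (152.5 − 104.5)/(25 − 9) = 3, so P = 77.5 + 3Q.
Competitive equilibrium: 183 − 3.5Q = 77.5 + 3Q → Q* = 16.2308, P* = 126.1923.
At Q = 9.4: demand price = 183 − 3.5·9.4 = 150.1; supply price = 77.5 + 3·9.4 = 105.7.
ΔQ = 16.2308 − 9.4 = 6.8308; wedge = 150.1 − 105.7 = 44.4.
The triangle = ½ × 6.8308 × 44.4 = 151.64.

151.64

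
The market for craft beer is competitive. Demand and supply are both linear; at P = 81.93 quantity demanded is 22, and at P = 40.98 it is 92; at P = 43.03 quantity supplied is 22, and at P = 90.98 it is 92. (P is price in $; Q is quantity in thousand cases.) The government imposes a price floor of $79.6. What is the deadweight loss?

$450.89 thousand

Demand slope = (40.98 − 81.93)/(92 − 22) = −0.585, so P = 94.8 − 0.585Q.
Supply slope = (90.98 − 43.03)/(92 − 22) = 0.685, so P = 27.96 + 0.685Q.
Competitive equilibrium: 94.8 − 0.585Q = 27.96 + 0.685Q → Q* = 52.6299, P* = 64.0115.
At the floor P = 79.6, quantity demanded = (94.8 − 79.6)/0.585 = 25.9829.
Sellers' marginal cost at Q' = 25.9829: 27.96 + 0.685·25.9829 = 45.7583.
ΔQ = 52.6299 − 25.9829 = 26.647; wedge = 79.6 − 45.7583 = 33.8417.
Deadweight loss = ½ × 26.647 × 33.8417 = $450.89 thousand.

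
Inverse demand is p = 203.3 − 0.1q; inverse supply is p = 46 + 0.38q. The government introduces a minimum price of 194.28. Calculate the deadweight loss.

Competitive equilibrium: 203.3 − 0.1q = 46 + 0.38q → q* = 327.7083, p* = 170.5292.
At the floor p = 194.28, quantity demanded = (203.3 − 194.28)/0.1 = 90.2.
Sellers' marginal cost at q' = 90.2: 46 + 0.38·90.2 = 80.276.
Δq = 327.7083 − 90.2 = 237.5083; wedge = 194.28 − 80.276 = 114.004.
Welfare loss = ½ × 237.5083 × 114.004 = 13538.45.

13538.45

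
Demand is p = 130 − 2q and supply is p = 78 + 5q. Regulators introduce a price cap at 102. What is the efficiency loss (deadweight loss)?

24.18

Competitive equilibrium: 130 − 2q = 78 + 5q → q* = 7.4286, p* = 115.1429.
At the ceiling p = 102, quantity supplied = (102 − 78)/5 = 4.8.
Willingness to pay at q' = 4.8: 130 − 2·4.8 = 120.4.
Δq = 7.4286 − 4.8 = 2.6286; wedge = 120.4 − 102 = 18.4.
Deadweight loss = ½ × 2.6286 × 18.4 = 24.18.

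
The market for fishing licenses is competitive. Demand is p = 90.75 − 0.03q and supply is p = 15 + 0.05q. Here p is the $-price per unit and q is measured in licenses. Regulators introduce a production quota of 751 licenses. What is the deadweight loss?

$1534.68

Competitive equilibrium: 90.75 − 0.03q = 15 + 0.05q → q* = 946.875, p* = 62.3438.
At q = 751: demand price = 90.75 − 0.03·751 = 68.22; supply price = 15 + 0.05·751 = 52.55.
Δq = 946.875 − 751 = 195.875; wedge = 68.22 − 52.55 = 15.67.
DWL = ½ × 195.875 × 15.67 = $1534.68.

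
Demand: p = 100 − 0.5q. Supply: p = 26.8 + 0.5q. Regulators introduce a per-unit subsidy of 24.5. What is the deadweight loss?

Competitive equilibrium: 100 − 0.5q = 26.8 + 0.5q → q* = 73.2, p* = 63.4.
The subsidy lowers effective supply by 24.5: p = 2.3 + 0.5q.
New quantity: 100 − 0.5q = 2.3 + 0.5q → q' = 97.7.
Overproduction Δq = 97.7 − 73.2 = 24.5; wedge = subsidy = 24.5.
DWL = ½ × 24.5 × 24.5 = 300.125.

300.125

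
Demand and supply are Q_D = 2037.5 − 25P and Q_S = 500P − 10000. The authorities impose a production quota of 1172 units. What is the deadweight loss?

1794.05

In inverse form: demand P = 81.5 − 0.04Q, supply P = 20 + 0.002Q.
Competitive equilibrium: 81.5 − 0.04Q = 20 + 0.002Q → Q* = 1464.2857, P* = 22.9286.
At Q = 1172: demand price = 81.5 − 0.04·1172 = 34.62; supply price = 20 + 0.002·1172 = 22.344.
ΔQ = 1464.2857 − 1172 = 292.2857; wedge = 34.62 − 22.344 = 12.276.
DWL = ½ × 292.2857 × 12.276 = 1794.05.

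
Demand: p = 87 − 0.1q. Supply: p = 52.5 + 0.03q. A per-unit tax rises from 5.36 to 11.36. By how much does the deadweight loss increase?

385.85

Competitive equilibrium: 87 − 0.1q = 52.5 + 0.03q → q* = 265.3846, p* = 60.4615.
For a per-unit tax t: Δq = t/0.13, so DWL = ½·t·(t/0.13) = t²/0.26.
At t = 5.36: DWL = 110.498. At t = 11.36: DWL = 496.345.
Increase = 496.345 − 110.498 = 385.85.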